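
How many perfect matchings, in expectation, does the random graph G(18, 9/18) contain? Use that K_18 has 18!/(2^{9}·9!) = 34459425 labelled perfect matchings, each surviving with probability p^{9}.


K_18 has 18!/(2^{9}·9!) = 34459425 labelled perfect matchings.
For each such perfect matching H, let X_H = 1 if all 9 edges of H are present in G. Then P[X_H = 1] = p^{9} = (1/2)^{9} = 1/512.
Summing the indicators: E[X] = Σ_H E[X_H] = 34459425 · p^{9} = 34459425 · 1/512 = 34459425/512.
Numerically: E[X] ≈ 67303.6.

E[X] = 34459425 · (1/2)^{9} = 34459425/512 ≈ 67303.6.


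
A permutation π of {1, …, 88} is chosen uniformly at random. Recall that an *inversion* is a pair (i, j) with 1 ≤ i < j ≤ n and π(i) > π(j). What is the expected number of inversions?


Write X = Σ X_I over the C(88, 2) = 3828 pairs i < j, with X_I the indicator of one inversion.
There are 3828 indicators.
For each fixed pair i < j, the values π(i) and π(j) are two distinct elements of {1, …, 88} in uniformly random order; by symmetry P[π(i) > π(j)] = 1/2.
By linearity: E[X] = 3828 · (1/2) = C(88, 2) · (1/2) = 3828/2 = 1914 ≈ 1914.00000.

E[X] = 1914 = 1914.00000.


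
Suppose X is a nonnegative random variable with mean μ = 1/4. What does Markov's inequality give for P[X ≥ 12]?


μ = E[X] = 1/4, a = 12.
Markov: P[X ≥ 12] ≤ μ/a = (1/4)/12 = 1/48.
Numerically: ≈ 0.021.
(Since a = 12 > μ = 0.250, the bound 1/48 is < 1 and informative.)

P[X ≥ 12] ≤ 1/48 ≈ 0.021.


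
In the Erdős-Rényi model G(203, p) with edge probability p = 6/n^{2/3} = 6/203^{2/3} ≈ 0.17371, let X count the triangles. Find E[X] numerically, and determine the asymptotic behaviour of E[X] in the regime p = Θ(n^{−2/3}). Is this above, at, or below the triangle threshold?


Number of potential triangles: C(203, 3) = 1373701.
Each occurs with probability p³ ≈ (0.17371)³ ≈ 5.2415734e-03.
By linearity: E[X] = C(203, 3)·p³ ≈ 1373701 · 5.2415734e-03 ≈ 7200.35468.
Since α = 2/3 < 1, p = c/n^{2/3} ≫ 1/n is above the triangle threshold p ~ 1/n. Asymptotically E[X] ~ (c³/6)·n^{3(1−α)} = (6³/6)·n^{1} → ∞; triangles are abundant w.h.p.

E[X] ≈ 7200.35468; in regime p = Θ(1/n^{2/3}) E[X] diverges (above the triangle threshold p ~ 1/n).


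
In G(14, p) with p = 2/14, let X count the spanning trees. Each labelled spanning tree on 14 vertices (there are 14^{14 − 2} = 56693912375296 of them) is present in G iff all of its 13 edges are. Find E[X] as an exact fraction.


K_14 has 14^{14 − 2} = 56693912375296 labelled spanning trees.
For each such spanning tree H, let X_H = 1 if all 13 edges of H are present in G. Then P[X_H = 1] = p^{13} = (1/7)^{13} = 1/96889010407.
By linearity of expectation: E[X] = Σ_H E[X_H] = 56693912375296 · p^{13} = 56693912375296 · 1/96889010407 = 4096/7.
Numerically: E[X] ≈ 585.143.

E[X] = 56693912375296 · (1/7)^{13} = 4096/7 ≈ 585.143.


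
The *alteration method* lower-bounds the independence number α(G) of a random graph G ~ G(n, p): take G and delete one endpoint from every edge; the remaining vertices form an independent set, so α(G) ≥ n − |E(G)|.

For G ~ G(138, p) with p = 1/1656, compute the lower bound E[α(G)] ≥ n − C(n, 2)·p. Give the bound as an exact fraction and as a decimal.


E[|E(G)|] = C(138, 2)·p = 9453 · (1/1656) = 137/24.
E[α(G)] ≥ n − E[|E(G)|] = 138 − 137/24 = 3175/24.
Numerically: ≈ 132.29167.
(This is only a lower bound; the true E[α(G)] may be larger.)

E[α(G)] ≥ 3175/24 ≈ 132.29167.


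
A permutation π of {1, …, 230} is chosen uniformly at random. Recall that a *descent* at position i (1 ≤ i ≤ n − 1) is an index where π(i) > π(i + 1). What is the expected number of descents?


Write X = Σ X_I over i = 1, …, 229, with X_I the indicator of one descent.
There are 229 indicators.
For each fixed i, the pair (π(i), π(i+1)) is a uniformly random ordered pair of distinct values from {1, …, 230}; by symmetry P[π(i) > π(i+1)] = 1/2.
By linearity: E[X] = 229 · (1/2) = (230 − 1) · (1/2) = 229/2 ≈ 114.500.

E[X] = 229/2 = 114.500.


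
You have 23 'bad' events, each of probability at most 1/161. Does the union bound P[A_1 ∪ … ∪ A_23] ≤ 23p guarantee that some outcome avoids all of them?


Union bound: P[∪_{i=1}^{23} A_i] ≤ Σ_i P[A_i] ≤ 23·p = 23·(1/161) = 1/7.
Numerically: 1/7 ≈ 0.143.
Is 1/7 < 1? YES.
Since P[∪ A_i] ≤ 1/7 < 1, the complement has P[∩ A_i^c] ≥ 1 − 1/7 = 6/7 > 0, so some outcome avoids every A_i.

23·p = 1/7 ≈ 0.143; existence CERTIFIED by the union bound.


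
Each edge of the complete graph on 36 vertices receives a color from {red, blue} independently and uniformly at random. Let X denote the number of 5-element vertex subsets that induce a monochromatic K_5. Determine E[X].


Let X = Σ_S X_S over the C(36, 5) = 376992 subsets S of size 5, where X_S = 1 if the K_5 on S is monochromatic.
For a fixed S, the K_5 on S has C(5, 2) = 10 edges. P[all 10 edges red] = (1/2)^10, and likewise for blue, so P[monochromatic] = 2·(1/2)^10 = 2^{1 − 10} = 1/512.
By linearity: E[X] = C(36, 5) · 2^{1 − 10} = 376992 · 1/512 = 11781/16.
Numerically: E[X] ≈ 736.312.

E[X] = C(36,5)·2^(1−C(5,2)) = 11781/16 ≈ 736.312.


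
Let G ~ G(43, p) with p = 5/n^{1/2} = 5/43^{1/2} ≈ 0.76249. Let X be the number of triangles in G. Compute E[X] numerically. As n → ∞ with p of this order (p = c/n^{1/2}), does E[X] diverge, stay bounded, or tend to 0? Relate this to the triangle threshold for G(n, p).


Number of potential triangles: C(43, 3) = 12341.
Each occurs with probability p³ ≈ (0.76249)³ ≈ 4.4330980e-01.
By linearity: E[X] = C(43, 3)·p³ ≈ 12341 · 4.4330980e-01 ≈ 5470.88621.
Since α = 1/2 < 1, p = c/n^{1/2} ≫ 1/n is above the triangle threshold p ~ 1/n. Asymptotically E[X] ~ (c³/6)·n^{3(1−α)} = (5³/6)·n^{1.5} → ∞; triangles are abundant w.h.p.

E[X] ≈ 5470.88621; in regime p = Θ(1/n^{1/2}) E[X] diverges (above the triangle threshold p ~ 1/n).


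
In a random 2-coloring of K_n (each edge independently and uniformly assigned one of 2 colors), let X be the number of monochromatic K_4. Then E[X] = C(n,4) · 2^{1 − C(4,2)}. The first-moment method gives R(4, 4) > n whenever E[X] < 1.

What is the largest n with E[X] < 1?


We need C(n, 4) · 2^{1 − 6} < 1, i.e. C(n, 4) < 2^{6 − 1} = 32.
Check values of n near the boundary:
  n = 4: C(4, 4) = 1; 1 < 32? YES
  n = 5: C(5, 4) = 5; 5 < 32? YES
  n = 6: C(6, 4) = 15; 15 < 32? YES
  n = 7: C(7, 4) = 35; 35 < 32? NO
  n = 8: C(8, 4) = 70; 70 < 32? NO
The largest n with C(n, 4) < 32 is n = 6 (where E[X] = 15/32 ≈ 0.469). Hence R(4, 4) > 6, i.e. R(4, 4) ≥ 7.

Largest n = 6; hence R(4, 4) > 6.


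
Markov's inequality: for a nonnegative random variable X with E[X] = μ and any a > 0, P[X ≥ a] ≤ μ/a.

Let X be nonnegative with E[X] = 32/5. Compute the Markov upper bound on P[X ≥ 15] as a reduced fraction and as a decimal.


μ = E[X] = 32/5, a = 15.
Markov: P[X ≥ 15] ≤ μ/a = (32/5)/15 = 32/75.
Numerically: ≈ 0.426667.
(Since a = 15 > μ = 6.400000, the bound 32/75 is < 1 and informative.)

P[X ≥ 15] ≤ 32/75 ≈ 0.426667.


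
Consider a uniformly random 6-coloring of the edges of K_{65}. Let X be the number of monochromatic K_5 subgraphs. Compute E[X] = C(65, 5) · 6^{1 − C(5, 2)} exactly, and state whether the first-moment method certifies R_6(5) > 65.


E[X] = C(65, 5) · 6^{1 − 10} = 8259888 · 6^{−9} = 8259888/10077696.
As a reduced fraction: E[X] = 172081/209952 ≈ 0.819621.
Is E[X] < 1? YES.
Since E[X] < 1, there exists a 6-coloring of K_{65} with no monochromatic K_5; hence R_6(5) > 65.

E[X] = 172081/209952 ≈ 0.819621; E[X] < 1, so R_6(5) > 65.


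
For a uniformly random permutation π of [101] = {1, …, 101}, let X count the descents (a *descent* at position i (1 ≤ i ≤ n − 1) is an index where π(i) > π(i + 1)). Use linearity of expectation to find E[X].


Write X = Σ X_I over i = 1, …, 100, with X_I the indicator of one descent.
There are 100 indicators.
For each fixed i, the pair (π(i), π(i+1)) is a uniformly random ordered pair of distinct values from {1, …, 101}; by symmetry P[π(i) > π(i+1)] = 1/2.
By linearity: E[X] = 100 · (1/2) = (101 − 1) · (1/2) = 50 ≈ 50.00000.

E[X] = 50 = 50.00000.


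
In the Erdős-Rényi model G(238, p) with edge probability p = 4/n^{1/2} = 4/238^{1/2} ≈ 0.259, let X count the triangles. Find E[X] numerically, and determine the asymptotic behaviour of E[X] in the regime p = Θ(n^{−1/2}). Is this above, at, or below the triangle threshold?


Number of potential triangles: C(238, 3) = 2218636.
Each occurs with probability p³ ≈ (0.259)³ ≈ 1.74307e-02.
By linearity: E[X] = C(238, 3)·p³ ≈ 2218636 · 1.74307e-02 ≈ 38672.353.
Since α = 1/2 < 1, p = c/n^{1/2} ≫ 1/n is above the triangle threshold p ~ 1/n. Asymptotically E[X] ~ (c³/6)·n^{3(1−α)} = (4³/6)·n^{1.5} → ∞; triangles are abundant w.h.p.

E[X] ≈ 38672.353; in regime p = Θ(1/n^{1/2}) E[X] diverges (above the triangle threshold p ~ 1/n).


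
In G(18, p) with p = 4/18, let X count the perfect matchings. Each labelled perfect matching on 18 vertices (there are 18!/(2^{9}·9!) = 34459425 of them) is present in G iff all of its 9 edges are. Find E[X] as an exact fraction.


K_18 has 18!/(2^{9}·9!) = 34459425 labelled perfect matchings.
For each such perfect matching H, let X_H = 1 if all 9 edges of H are present in G. Then P[X_H = 1] = p^{9} = (2/9)^{9} = 512/387420489.
By linearity of expectation: E[X] = Σ_H E[X_H] = 34459425 · p^{9} = 34459425 · 512/387420489 = 217817600/4782969.
Numerically: E[X] ≈ 45.5402.

E[X] = 34459425 · (2/9)^{9} = 217817600/4782969 ≈ 45.5402.


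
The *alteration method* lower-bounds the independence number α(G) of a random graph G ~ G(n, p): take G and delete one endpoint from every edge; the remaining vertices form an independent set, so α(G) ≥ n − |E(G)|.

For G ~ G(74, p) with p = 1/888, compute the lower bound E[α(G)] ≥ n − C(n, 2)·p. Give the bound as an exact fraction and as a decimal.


E[|E(G)|] = C(74, 2)·p = 2701 · (1/888) = 73/24.
E[α(G)] ≥ n − E[|E(G)|] = 74 − 73/24 = 1703/24.
Numerically: ≈ 70.958.
(This is only a lower bound; the true E[α(G)] may be larger.)

E[α(G)] ≥ 1703/24 ≈ 70.958.


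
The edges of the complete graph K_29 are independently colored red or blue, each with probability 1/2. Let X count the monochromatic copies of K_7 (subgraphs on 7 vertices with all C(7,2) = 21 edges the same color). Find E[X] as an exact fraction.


Let X = Σ_S X_S over the C(29, 7) = 1560780 subsets S of size 7, where X_S = 1 if the K_7 on S is monochromatic.
For a fixed S, the K_7 on S has C(7, 2) = 21 edges. P[all 21 edges red] = (1/2)^21, and likewise for blue, so P[monochromatic] = 2·(1/2)^21 = 2^{1 − 21} = 1/1048576.
By linearity: E[X] = C(29, 7) · 2^{1 − 21} = 1560780 · 1/1048576 = 390195/262144.
Numerically: E[X] ≈ 1.4885.

E[X] = C(29,7)·2^(1−C(7,2)) = 390195/262144 ≈ 1.4885.


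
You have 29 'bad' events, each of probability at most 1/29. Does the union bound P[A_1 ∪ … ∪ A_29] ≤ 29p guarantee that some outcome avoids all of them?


Union bound: P[∪_{i=1}^{29} A_i] ≤ Σ_i P[A_i] ≤ 29·p = 29·(1/29) = 1.
Numerically: 1 ≈ 1.00000.
Is 1 < 1? NO.
Since the bound 1 is ≥ 1, the union bound is uninformative here; it does NOT by itself certify existence.

29·p = 1 ≈ 1.00000; existence NOT certified by the union bound.


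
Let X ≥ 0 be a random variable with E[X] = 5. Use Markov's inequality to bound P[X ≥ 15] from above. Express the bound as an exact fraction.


μ = E[X] = 5, a = 15.
Markov: P[X ≥ 15] ≤ μ/a = (5)/15 = 1/3.
Numerically: ≈ 0.3333.
(Since a = 15 > μ = 5.0000, the bound 1/3 is < 1 and informative.)

P[X ≥ 15] ≤ 1/3 ≈ 0.3333.


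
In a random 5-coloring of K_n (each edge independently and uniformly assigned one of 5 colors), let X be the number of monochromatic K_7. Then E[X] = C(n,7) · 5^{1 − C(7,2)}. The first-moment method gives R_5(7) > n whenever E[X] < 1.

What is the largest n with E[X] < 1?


We need C(n, 7) · 5^{1 − 21} < 1, i.e. C(n, 7) < 5^{21 − 1} = 95367431640625.
Check values of n near the boundary:
  n = 335: C(335, 7) = 88202498238195; 88202498238195 < 95367431640625? YES
  n = 336: C(336, 7) = 90079147136880; 90079147136880 < 95367431640625? YES
  n = 337: C(337, 7) = 91989916924632; 91989916924632 < 95367431640625? YES
  n = 338: C(338, 7) = 93935323022736; 93935323022736 < 95367431640625? YES
  n = 339: C(339, 7) = 95915887062372; 95915887062372 < 95367431640625? NO
The largest n with C(n, 7) < 95367431640625 is n = 338 (where E[X] = 93935323022736/95367431640625 ≈ 0.98498). Hence R_5(7) > 338, i.e. R_5(7) ≥ 339.

Largest n = 338; hence R_5(7) > 338.


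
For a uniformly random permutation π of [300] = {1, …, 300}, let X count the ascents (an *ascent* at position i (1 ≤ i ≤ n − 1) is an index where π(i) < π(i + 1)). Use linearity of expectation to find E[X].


Write X = Σ X_I over i = 1, …, 299, with X_I the indicator of one ascent.
There are 299 indicators.
For each fixed i, the pair (π(i), π(i+1)) is a uniformly random ordered pair of distinct values from {1, …, 300}; by symmetry P[π(i) < π(i+1)] = 1/2.
By linearity: E[X] = 299 · (1/2) = (300 − 1) · (1/2) = 299/2 ≈ 149.500000.

E[X] = 299/2 = 149.500000.


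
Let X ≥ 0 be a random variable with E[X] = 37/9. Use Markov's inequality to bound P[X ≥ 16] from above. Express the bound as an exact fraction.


μ = E[X] = 37/9, a = 16.
Markov: P[X ≥ 16] ≤ μ/a = (37/9)/16 = 37/144.
Numerically: ≈ 0.25694.
(Since a = 16 > μ = 4.11111, the bound 37/144 is < 1 and informative.)

P[X ≥ 16] ≤ 37/144 ≈ 0.25694.


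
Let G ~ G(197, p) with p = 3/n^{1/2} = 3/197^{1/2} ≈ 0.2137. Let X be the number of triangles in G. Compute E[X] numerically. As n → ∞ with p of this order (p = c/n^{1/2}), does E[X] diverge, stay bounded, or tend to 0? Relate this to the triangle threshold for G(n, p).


Number of potential triangles: C(197, 3) = 1254890.
Each occurs with probability p³ ≈ (0.2137)³ ≈ 9.764824e-03.
By linearity: E[X] = C(197, 3)·p³ ≈ 1254890 · 9.764824e-03 ≈ 12253.7801.
Since α = 1/2 < 1, p = c/n^{1/2} ≫ 1/n is above the triangle threshold p ~ 1/n. Asymptotically E[X] ~ (c³/6)·n^{3(1−α)} = (3³/6)·n^{1.5} → ∞; triangles are abundant w.h.p.

E[X] ≈ 12253.7801; in regime p = Θ(1/n^{1/2}) E[X] diverges (above the triangle threshold p ~ 1/n).


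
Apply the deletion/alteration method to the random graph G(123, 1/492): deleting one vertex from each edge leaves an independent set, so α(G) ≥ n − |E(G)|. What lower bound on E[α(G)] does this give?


E[|E(G)|] = C(123, 2)·p = 7503 · (1/492) = 61/4.
E[α(G)] ≥ n − E[|E(G)|] = 123 − 61/4 = 431/4.
Numerically: ≈ 107.75000.
(This is only a lower bound; the true E[α(G)] may be larger.)

E[α(G)] ≥ 431/4 ≈ 107.75000.


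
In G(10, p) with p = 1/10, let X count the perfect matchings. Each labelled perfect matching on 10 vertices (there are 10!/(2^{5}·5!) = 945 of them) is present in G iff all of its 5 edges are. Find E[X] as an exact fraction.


K_10 has 10!/(2^{5}·5!) = 945 labelled perfect matchings.
For each such perfect matching H, let X_H = 1 if all 5 edges of H are present in G. Then P[X_H = 1] = p^{5} = (1/10)^{5} = 1/100000.
By linearity of expectation: E[X] = Σ_H E[X_H] = 945 · p^{5} = 945 · 1/100000 = 189/20000.
Numerically: E[X] ≈ 0.00945.

E[X] = 945 · (1/10)^{5} = 189/20000 ≈ 0.00945.


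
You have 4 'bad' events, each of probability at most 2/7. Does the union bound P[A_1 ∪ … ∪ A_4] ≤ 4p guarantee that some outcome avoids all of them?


Union bound: P[∪_{i=1}^{4} A_i] ≤ Σ_i P[A_i] ≤ 4·p = 4·(2/7) = 8/7.
Numerically: 8/7 ≈ 1.143.
Is 8/7 < 1? NO.
Since the bound 8/7 is ≥ 1, the union bound is uninformative here; it does NOT by itself certify existence.

4·p = 8/7 ≈ 1.143; existence NOT certified by the union bound.


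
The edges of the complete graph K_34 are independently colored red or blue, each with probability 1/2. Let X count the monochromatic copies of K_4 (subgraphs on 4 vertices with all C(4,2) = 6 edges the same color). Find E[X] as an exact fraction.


Let X = Σ_S X_S over the C(34, 4) = 46376 subsets S of size 4, where X_S = 1 if the K_4 on S is monochromatic.
For a fixed S, the K_4 on S has C(4, 2) = 6 edges. P[all 6 edges red] = (1/2)^6, and likewise for blue, so P[monochromatic] = 2·(1/2)^6 = 2^{1 − 6} = 1/32.
By linearity of expectation: E[X] = C(34, 4) · 2^{1 − 6} = 46376 · 1/32 = 5797/4.
Numerically: E[X] ≈ 1449.250000.

E[X] = C(34,4)·2^(1−C(4,2)) = 5797/4 ≈ 1449.250000.


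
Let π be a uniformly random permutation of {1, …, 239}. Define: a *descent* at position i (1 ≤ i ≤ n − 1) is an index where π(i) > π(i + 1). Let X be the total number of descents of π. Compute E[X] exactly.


Write X = Σ X_I over i = 1, …, 238, with X_I the indicator of one descent.
There are 238 indicators.
For each fixed i, the pair (π(i), π(i+1)) is a uniformly random ordered pair of distinct values from {1, …, 239}; by symmetry P[π(i) > π(i+1)] = 1/2.
By linearity: E[X] = 238 · (1/2) = (239 − 1) · (1/2) = 119 ≈ 119.000000.

E[X] = 119 = 119.000000.


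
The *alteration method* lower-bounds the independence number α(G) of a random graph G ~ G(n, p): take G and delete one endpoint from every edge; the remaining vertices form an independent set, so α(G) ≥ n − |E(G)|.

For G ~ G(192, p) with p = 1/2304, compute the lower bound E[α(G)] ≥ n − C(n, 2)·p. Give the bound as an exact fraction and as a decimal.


E[|E(G)|] = C(192, 2)·p = 18336 · (1/2304) = 191/24.
E[α(G)] ≥ n − E[|E(G)|] = 192 − 191/24 = 4417/24.
Numerically: ≈ 184.042.
(This is only a lower bound; the true E[α(G)] may be larger.)

E[α(G)] ≥ 4417/24 ≈ 184.042.


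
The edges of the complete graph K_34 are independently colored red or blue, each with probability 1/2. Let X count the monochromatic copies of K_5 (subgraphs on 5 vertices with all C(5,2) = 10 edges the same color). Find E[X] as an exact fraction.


Let X = Σ_S X_S over the C(34, 5) = 278256 subsets S of size 5, where X_S = 1 if the K_5 on S is monochromatic.
For a fixed S, the K_5 on S has C(5, 2) = 10 edges. P[all 10 edges red] = (1/2)^10, and likewise for blue, so P[monochromatic] = 2·(1/2)^10 = 2^{1 − 10} = 1/512.
Summing: E[X] = C(34, 5) · 2^{1 − 10} = 278256 · 1/512 = 17391/32.
Numerically: E[X] ≈ 543.4688.

E[X] = C(34,5)·2^(1−C(5,2)) = 17391/32 ≈ 543.4688.


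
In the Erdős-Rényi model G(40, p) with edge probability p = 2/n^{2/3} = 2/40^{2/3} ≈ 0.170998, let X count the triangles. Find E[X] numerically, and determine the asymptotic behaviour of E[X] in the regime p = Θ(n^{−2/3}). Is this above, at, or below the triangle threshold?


Number of potential triangles: C(40, 3) = 9880.
Each occurs with probability p³ ≈ (0.170998)³ ≈ 5.00000000e-03.
By linearity: E[X] = C(40, 3)·p³ ≈ 9880 · 5.00000000e-03 ≈ 49.400000.
Since α = 2/3 < 1, p = c/n^{2/3} ≫ 1/n is above the triangle threshold p ~ 1/n. Asymptotically E[X] ~ (c³/6)·n^{3(1−α)} = (2³/6)·n^{1} → ∞; triangles are abundant w.h.p.

E[X] ≈ 49.400000; in regime p = Θ(1/n^{2/3}) E[X] diverges (above the triangle threshold p ~ 1/n).


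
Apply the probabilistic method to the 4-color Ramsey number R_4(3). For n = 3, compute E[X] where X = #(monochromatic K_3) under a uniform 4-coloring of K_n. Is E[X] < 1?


E[X] = C(3, 3) · 4^{1 − 3} = 1 · 4^{−2} = 1/16.
As a reduced fraction: E[X] = 1/16 ≈ 0.0625.
Is E[X] < 1? YES.
Since E[X] < 1, there exists a 4-coloring of K_{3} with no monochromatic K_3; hence R_4(3) > 3.

E[X] = 1/16 ≈ 0.0625; E[X] < 1, so R_4(3) > 3.


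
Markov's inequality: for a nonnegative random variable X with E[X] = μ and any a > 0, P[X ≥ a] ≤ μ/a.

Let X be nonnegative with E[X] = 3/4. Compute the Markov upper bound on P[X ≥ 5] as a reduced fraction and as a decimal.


μ = E[X] = 3/4, a = 5.
Markov: P[X ≥ 5] ≤ μ/a = (3/4)/5 = 3/20.
Numerically: ≈ 0.150000.
(Since a = 5 > μ = 0.750000, the bound 3/20 is < 1 and informative.)

P[X ≥ 5] ≤ 3/20 ≈ 0.150000.


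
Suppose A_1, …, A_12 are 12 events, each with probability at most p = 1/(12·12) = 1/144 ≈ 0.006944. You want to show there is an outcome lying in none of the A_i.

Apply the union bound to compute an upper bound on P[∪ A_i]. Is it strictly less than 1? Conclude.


Union bound: P[∪_{i=1}^{12} A_i] ≤ Σ_i P[A_i] ≤ 12·p = 12·(1/144) = 1/12.
Numerically: 1/12 ≈ 0.083333.
Is 1/12 < 1? YES.
Since P[∪ A_i] ≤ 1/12 < 1, the complement has P[∩ A_i^c] ≥ 1 − 1/12 = 11/12 > 0, so some outcome avoids every A_i.

12·p = 1/12 ≈ 0.083333; existence CERTIFIED by the union bound.


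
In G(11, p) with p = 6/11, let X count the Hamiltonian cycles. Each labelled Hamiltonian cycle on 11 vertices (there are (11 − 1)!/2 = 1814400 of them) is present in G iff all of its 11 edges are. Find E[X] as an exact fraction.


K_11 has (11 − 1)!/2 = 1814400 labelled Hamiltonian cycles.
For each such Hamiltonian cycle H, let X_H = 1 if all 11 edges of H are present in G. Then P[X_H = 1] = p^{11} = (6/11)^{11} = 362797056/285311670611.
By linearity: E[X] = Σ_H E[X_H] = 1814400 · p^{11} = 1814400 · 362797056/285311670611 = 658258978406400/285311670611.
Numerically: E[X] ≈ 2.31e+03.

E[X] = 1814400 · (6/11)^{11} = 658258978406400/285311670611 ≈ 2.31e+03.


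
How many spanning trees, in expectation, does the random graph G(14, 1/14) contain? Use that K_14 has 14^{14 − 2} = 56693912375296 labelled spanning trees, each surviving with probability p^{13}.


K_14 has 14^{14 − 2} = 56693912375296 labelled spanning trees.
For each such spanning tree H, let X_H = 1 if all 13 edges of H are present in G. Then P[X_H = 1] = p^{13} = (1/14)^{13} = 1/793714773254144.
By linearity of expectation: E[X] = Σ_H E[X_H] = 56693912375296 · p^{13} = 56693912375296 · 1/793714773254144 = 1/14.
Numerically: E[X] ≈ 0.0714286.

E[X] = 56693912375296 · (1/14)^{13} = 1/14 ≈ 0.0714286.


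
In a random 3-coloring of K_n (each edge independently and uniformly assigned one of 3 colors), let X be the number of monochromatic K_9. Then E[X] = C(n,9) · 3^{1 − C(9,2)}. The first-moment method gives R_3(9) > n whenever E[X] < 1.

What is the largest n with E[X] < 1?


We need C(n, 9) · 3^{1 − 36} < 1, i.e. C(n, 9) < 3^{36 − 1} = 50031545098999707.
Check values of n near the boundary:
  n = 299: C(299, 9) = 46610674441390059; 46610674441390059 < 50031545098999707? YES
  n = 300: C(300, 9) = 48052241692154700; 48052241692154700 < 50031545098999707? YES
  n = 301: C(301, 9) = 49533303936090975; 49533303936090975 < 50031545098999707? YES
  n = 302: C(302, 9) = 51054804739588650; 51054804739588650 < 50031545098999707? NO
  n = 303: C(303, 9) = 52617706925494425; 52617706925494425 < 50031545098999707? NO
The largest n with C(n, 9) < 50031545098999707 is n = 301 (where E[X] = 16511101312030325/16677181699666569 ≈ 0.990041). Hence R_3(9) > 301, i.e. R_3(9) ≥ 302.

Largest n = 301; hence R_3(9) > 301.


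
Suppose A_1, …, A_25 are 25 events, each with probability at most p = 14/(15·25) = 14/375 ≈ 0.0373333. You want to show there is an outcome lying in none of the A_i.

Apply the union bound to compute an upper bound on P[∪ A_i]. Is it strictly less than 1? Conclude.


Union bound: P[∪_{i=1}^{25} A_i] ≤ Σ_i P[A_i] ≤ 25·p = 25·(14/375) = 14/15.
Numerically: 14/15 ≈ 0.9333333.
Is 14/15 < 1? YES.
Since P[∪ A_i] ≤ 14/15 < 1, the complement has P[∩ A_i^c] ≥ 1 − 14/15 = 1/15 > 0, so some outcome avoids every A_i.

25·p = 14/15 ≈ 0.9333333; existence CERTIFIED by the union bound.


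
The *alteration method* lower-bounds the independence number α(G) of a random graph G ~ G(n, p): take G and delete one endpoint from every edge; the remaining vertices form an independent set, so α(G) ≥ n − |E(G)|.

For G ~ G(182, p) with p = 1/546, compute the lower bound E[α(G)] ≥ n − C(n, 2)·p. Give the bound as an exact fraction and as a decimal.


E[|E(G)|] = C(182, 2)·p = 16471 · (1/546) = 181/6.
E[α(G)] ≥ n − E[|E(G)|] = 182 − 181/6 = 911/6.
Numerically: ≈ 151.83333.
(This is only a lower bound; the true E[α(G)] may be larger.)

E[α(G)] ≥ 911/6 ≈ 151.83333.


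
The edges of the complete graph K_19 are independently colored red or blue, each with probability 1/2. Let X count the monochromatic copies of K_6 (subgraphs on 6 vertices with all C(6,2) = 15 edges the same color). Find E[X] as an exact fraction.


Let X = Σ_S X_S over the C(19, 6) = 27132 subsets S of size 6, where X_S = 1 if the K_6 on S is monochromatic.
For a fixed S, the K_6 on S has C(6, 2) = 15 edges. P[all 15 edges red] = (1/2)^15, and likewise for blue, so P[monochromatic] = 2·(1/2)^15 = 2^{1 − 15} = 1/16384.
By linearity of expectation: E[X] = C(19, 6) · 2^{1 − 15} = 27132 · 1/16384 = 6783/4096.
Numerically: E[X] ≈ 1.65601.

E[X] = C(19,6)·2^(1−C(6,2)) = 6783/4096 ≈ 1.65601.


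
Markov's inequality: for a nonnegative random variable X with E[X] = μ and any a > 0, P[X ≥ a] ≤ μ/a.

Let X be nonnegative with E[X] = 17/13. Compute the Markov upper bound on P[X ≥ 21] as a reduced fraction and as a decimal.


μ = E[X] = 17/13, a = 21.
Markov: P[X ≥ 21] ≤ μ/a = (17/13)/21 = 17/273.
Numerically: ≈ 0.062271.
(Since a = 21 > μ = 1.307692, the bound 17/273 is < 1 and informative.)

P[X ≥ 21] ≤ 17/273 ≈ 0.062271.


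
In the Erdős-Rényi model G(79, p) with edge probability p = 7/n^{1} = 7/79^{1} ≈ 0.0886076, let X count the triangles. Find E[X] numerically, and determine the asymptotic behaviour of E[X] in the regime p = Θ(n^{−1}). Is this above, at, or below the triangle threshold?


Number of potential triangles: C(79, 3) = 79079.
Each occurs with probability p³ ≈ (0.0886076)³ ≈ 6.95685331e-04.
By linearity: E[X] = C(79, 3)·p³ ≈ 79079 · 6.95685331e-04 ≈ 55.014100.
Here α = 1, so p = 7/n is exactly at the triangle threshold p ~ 1/n. Asymptotically E[X] → c³/6 = 7³/6 = 343/6 ≈ 57.166667, a bounded constant. In this regime the triangle count is asymptotically Poisson(c³/6).

E[X] ≈ 55.014100; in regime p = Θ(1/n^{1}) E[X] stays bounded (at the triangle threshold p ~ 1/n).


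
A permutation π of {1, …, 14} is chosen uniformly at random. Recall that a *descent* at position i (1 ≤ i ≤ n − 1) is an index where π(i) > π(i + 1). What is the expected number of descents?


Write X = Σ X_I over i = 1, …, 13, with X_I the indicator of one descent.
There are 13 indicators.
For each fixed i, the pair (π(i), π(i+1)) is a uniformly random ordered pair of distinct values from {1, …, 14}; by symmetry P[π(i) > π(i+1)] = 1/2.
By linearity: E[X] = 13 · (1/2) = (14 − 1) · (1/2) = 13/2 ≈ 6.500000.

E[X] = 13/2 = 6.500000.


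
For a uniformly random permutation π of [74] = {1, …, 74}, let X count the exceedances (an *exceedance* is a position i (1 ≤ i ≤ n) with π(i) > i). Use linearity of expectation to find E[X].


Write X = Σ_{i=1}^{74} X_i, where X_i = 1_{π(i) > i}.
For each fixed i, π(i) is uniform over {1, …, 74} (marginal of a uniform permutation), so P[π(i) > i] = (n − i)/n. Summing: Σ_{i=1}^{74} (n − i)/n = (0 + 1 + … + 73)/74 = 74(74 − 1)/(2·74) = (74 − 1)/2.
Hence E[X] = Σ_{i=1}^{74} (74 − i)/74 = 73/2 ≈ 36.500000.

E[X] = 73/2 = 36.500000.


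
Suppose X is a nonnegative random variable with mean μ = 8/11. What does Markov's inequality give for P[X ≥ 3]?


μ = E[X] = 8/11, a = 3.
Markov: P[X ≥ 3] ≤ μ/a = (8/11)/3 = 8/33.
Numerically: ≈ 0.242.
(Since a = 3 > μ = 0.727, the bound 8/33 is < 1 and informative.)

P[X ≥ 3] ≤ 8/33 ≈ 0.242.


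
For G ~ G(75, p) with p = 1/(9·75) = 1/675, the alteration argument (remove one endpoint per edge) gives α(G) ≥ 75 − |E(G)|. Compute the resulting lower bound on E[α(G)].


E[|E(G)|] = C(75, 2)·p = 2775 · (1/675) = 37/9.
E[α(G)] ≥ n − E[|E(G)|] = 75 − 37/9 = 638/9.
Numerically: ≈ 70.8889.
(This is only a lower bound; the true E[α(G)] may be larger.)

E[α(G)] ≥ 638/9 ≈ 70.8889.


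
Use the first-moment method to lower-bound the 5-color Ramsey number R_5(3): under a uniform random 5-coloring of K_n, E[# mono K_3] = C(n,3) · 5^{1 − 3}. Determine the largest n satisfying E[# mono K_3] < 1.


We need C(n, 3) · 5^{1 − 3} < 1, i.e. C(n, 3) < 5^{3 − 1} = 25.
Check values of n near the boundary:
  n = 3: C(3, 3) = 1; 1 < 25? YES
  n = 4: C(4, 3) = 4; 4 < 25? YES
  n = 5: C(5, 3) = 10; 10 < 25? YES
  n = 6: C(6, 3) = 20; 20 < 25? YES
  n = 7: C(7, 3) = 35; 35 < 25? NO
The largest n with C(n, 3) < 25 is n = 6 (where E[X] = 4/5 ≈ 0.800000). Hence R_5(3) > 6, i.e. R_5(3) ≥ 7.

Largest n = 6; hence R_5(3) > 6.


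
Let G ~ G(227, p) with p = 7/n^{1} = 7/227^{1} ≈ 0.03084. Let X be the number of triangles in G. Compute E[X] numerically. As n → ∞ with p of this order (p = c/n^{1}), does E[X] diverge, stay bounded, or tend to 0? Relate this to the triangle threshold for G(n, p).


Number of potential triangles: C(227, 3) = 1923825.
Each occurs with probability p³ ≈ (0.03084)³ ≈ 2.932355e-05.
By linearity: E[X] = C(227, 3)·p³ ≈ 1923825 · 2.932355e-05 ≈ 56.4134.
Here α = 1, so p = 7/n is exactly at the triangle threshold p ~ 1/n. Asymptotically E[X] → c³/6 = 7³/6 = 343/6 ≈ 57.1667, a bounded constant. In this regime the triangle count is asymptotically Poisson(c³/6).

E[X] ≈ 56.4134; in regime p = Θ(1/n^{1}) E[X] stays bounded (at the triangle threshold p ~ 1/n).


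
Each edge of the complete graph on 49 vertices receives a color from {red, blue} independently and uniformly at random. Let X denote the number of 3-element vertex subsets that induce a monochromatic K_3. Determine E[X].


Let X = Σ_S X_S over the C(49, 3) = 18424 subsets S of size 3, where X_S = 1 if the K_3 on S is monochromatic.
For a fixed S, the K_3 on S has C(3, 2) = 3 edges. P[all 3 edges red] = (1/2)^3, and likewise for blue, so P[monochromatic] = 2·(1/2)^3 = 2^{1 − 3} = 1/4.
By linearity of expectation: E[X] = C(49, 3) · 2^{1 − 3} = 18424 · 1/4 = 4606.
Numerically: E[X] ≈ 4606.00000.

E[X] = C(49,3)·2^(1−C(3,2)) = 4606 ≈ 4606.00000.


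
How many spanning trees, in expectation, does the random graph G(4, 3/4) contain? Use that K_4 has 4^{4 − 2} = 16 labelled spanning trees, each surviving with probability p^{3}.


K_4 has 4^{4 − 2} = 16 labelled spanning trees.
For each such spanning tree H, let X_H = 1 if all 3 edges of H are present in G. Then P[X_H = 1] = p^{3} = (3/4)^{3} = 27/64.
By linearity: E[X] = Σ_H E[X_H] = 16 · p^{3} = 16 · 27/64 = 27/4.
Numerically: E[X] ≈ 6.75.

E[X] = 16 · (3/4)^{3} = 27/4 ≈ 6.75.


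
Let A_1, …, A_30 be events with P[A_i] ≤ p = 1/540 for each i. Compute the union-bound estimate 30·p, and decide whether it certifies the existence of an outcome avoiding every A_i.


Union bound: P[∪_{i=1}^{30} A_i] ≤ Σ_i P[A_i] ≤ 30·p = 30·(1/540) = 1/18.
Numerically: 1/18 ≈ 0.056.
Is 1/18 < 1? YES.
Since P[∪ A_i] ≤ 1/18 < 1, the complement has P[∩ A_i^c] ≥ 1 − 1/18 = 17/18 > 0, so some outcome avoids every A_i.

30·p = 1/18 ≈ 0.056; existence CERTIFIED by the union bound.


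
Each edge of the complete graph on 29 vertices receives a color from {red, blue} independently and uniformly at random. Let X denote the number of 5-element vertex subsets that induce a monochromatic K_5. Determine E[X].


Let X = Σ_S X_S over the C(29, 5) = 118755 subsets S of size 5, where X_S = 1 if the K_5 on S is monochromatic.
For a fixed S, the K_5 on S has C(5, 2) = 10 edges. P[all 10 edges red] = (1/2)^10, and likewise for blue, so P[monochromatic] = 2·(1/2)^10 = 2^{1 − 10} = 1/512.
By linearity: E[X] = C(29, 5) · 2^{1 − 10} = 118755 · 1/512 = 118755/512.
Numerically: E[X] ≈ 231.943359.

E[X] = C(29,5)·2^(1−C(5,2)) = 118755/512 ≈ 231.943359.


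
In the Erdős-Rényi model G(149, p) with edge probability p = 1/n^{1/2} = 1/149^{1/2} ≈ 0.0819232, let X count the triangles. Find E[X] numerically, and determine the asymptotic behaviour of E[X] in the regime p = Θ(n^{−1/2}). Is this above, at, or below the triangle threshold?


Number of potential triangles: C(149, 3) = 540274.
Each occurs with probability p³ ≈ (0.0819232)³ ≈ 5.49820081e-04.
By linearity: E[X] = C(149, 3)·p³ ≈ 540274 · 5.49820081e-04 ≈ 297.053494.
Since α = 1/2 < 1, p = c/n^{1/2} ≫ 1/n is above the triangle threshold p ~ 1/n. Asymptotically E[X] ~ (c³/6)·n^{3(1−α)} = (1³/6)·n^{1.5} → ∞; triangles are abundant w.h.p.

E[X] ≈ 297.053494; in regime p = Θ(1/n^{1/2}) E[X] diverges (above the triangle threshold p ~ 1/n).


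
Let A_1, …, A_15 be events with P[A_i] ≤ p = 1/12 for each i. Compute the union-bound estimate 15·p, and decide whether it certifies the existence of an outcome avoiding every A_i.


Union bound: P[∪_{i=1}^{15} A_i] ≤ Σ_i P[A_i] ≤ 15·p = 15·(1/12) = 5/4.
Numerically: 5/4 ≈ 1.2500000.
Is 5/4 < 1? NO.
Since the bound 5/4 is ≥ 1, the union bound is uninformative here; it does NOT by itself certify existence.

15·p = 5/4 ≈ 1.2500000; existence NOT certified by the union bound.


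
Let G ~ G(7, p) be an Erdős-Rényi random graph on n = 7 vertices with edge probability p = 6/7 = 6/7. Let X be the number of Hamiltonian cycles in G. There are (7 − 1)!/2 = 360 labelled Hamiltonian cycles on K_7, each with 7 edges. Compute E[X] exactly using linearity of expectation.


K_7 has (7 − 1)!/2 = 360 labelled Hamiltonian cycles.
For each such Hamiltonian cycle H, let X_H = 1 if all 7 edges of H are present in G. Then P[X_H = 1] = p^{7} = (6/7)^{7} = 279936/823543.
By linearity of expectation: E[X] = Σ_H E[X_H] = 360 · p^{7} = 360 · 279936/823543 = 100776960/823543.
Numerically: E[X] ≈ 122.37.

E[X] = 360 · (6/7)^{7} = 100776960/823543 ≈ 122.37.


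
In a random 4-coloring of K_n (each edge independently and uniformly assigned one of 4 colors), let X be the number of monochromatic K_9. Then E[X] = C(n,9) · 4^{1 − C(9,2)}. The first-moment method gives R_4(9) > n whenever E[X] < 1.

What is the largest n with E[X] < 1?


We need C(n, 9) · 4^{1 − 36} < 1, i.e. C(n, 9) < 4^{36 − 1} = 1180591620717411303424.
Check values of n near the boundary:
  n = 912: C(912, 9) = 1156095740032081475120; 1156095740032081475120 < 1180591620717411303424? YES
  n = 913: C(913, 9) = 1167605542753639808390; 1167605542753639808390 < 1180591620717411303424? YES
  n = 914: C(914, 9) = 1179217089587653905932; 1179217089587653905932 < 1180591620717411303424? YES
  n = 915: C(915, 9) = 1190931166636537885130; 1190931166636537885130 < 1180591620717411303424? NO
  n = 916: C(916, 9) = 1202748565202942340440; 1202748565202942340440 < 1180591620717411303424? NO
The largest n with C(n, 9) < 1180591620717411303424 is n = 914 (where E[X] = 294804272396913476483/295147905179352825856 ≈ 0.999). Hence R_4(9) > 914, i.e. R_4(9) ≥ 915.

Largest n = 914; hence R_4(9) > 914.


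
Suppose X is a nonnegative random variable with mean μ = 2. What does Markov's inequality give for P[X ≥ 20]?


μ = E[X] = 2, a = 20.
Markov: P[X ≥ 20] ≤ μ/a = (2)/20 = 1/10.
Numerically: ≈ 0.1000.
(Since a = 20 > μ = 2.0000, the bound 1/10 is < 1 and informative.)

P[X ≥ 20] ≤ 1/10 ≈ 0.1000.


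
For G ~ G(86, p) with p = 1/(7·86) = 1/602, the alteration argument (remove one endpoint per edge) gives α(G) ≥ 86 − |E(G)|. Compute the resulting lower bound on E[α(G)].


E[|E(G)|] = C(86, 2)·p = 3655 · (1/602) = 85/14.
E[α(G)] ≥ n − E[|E(G)|] = 86 − 85/14 = 1119/14.
Numerically: ≈ 79.929.
(This is only a lower bound; the true E[α(G)] may be larger.)

E[α(G)] ≥ 1119/14 ≈ 79.929.


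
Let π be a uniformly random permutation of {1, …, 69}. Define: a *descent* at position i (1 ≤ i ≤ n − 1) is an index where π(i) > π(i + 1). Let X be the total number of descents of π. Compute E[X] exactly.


Write X = Σ X_I over i = 1, …, 68, with X_I the indicator of one descent.
There are 68 indicators.
For each fixed i, the pair (π(i), π(i+1)) is a uniformly random ordered pair of distinct values from {1, …, 69}; by symmetry P[π(i) > π(i+1)] = 1/2.
By linearity: E[X] = 68 · (1/2) = (69 − 1) · (1/2) = 34 ≈ 34.0000.

E[X] = 34 = 34.0000.


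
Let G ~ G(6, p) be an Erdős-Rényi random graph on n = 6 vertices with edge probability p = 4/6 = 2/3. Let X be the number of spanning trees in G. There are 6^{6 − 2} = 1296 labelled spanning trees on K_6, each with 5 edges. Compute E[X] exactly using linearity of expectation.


K_6 has 6^{6 − 2} = 1296 labelled spanning trees.
For each such spanning tree H, let X_H = 1 if all 5 edges of H are present in G. Then P[X_H = 1] = p^{5} = (2/3)^{5} = 32/243.
By linearity of expectation: E[X] = Σ_H E[X_H] = 1296 · p^{5} = 1296 · 32/243 = 512/3.
Numerically: E[X] ≈ 170.667.

E[X] = 1296 · (2/3)^{5} = 512/3 ≈ 170.667.


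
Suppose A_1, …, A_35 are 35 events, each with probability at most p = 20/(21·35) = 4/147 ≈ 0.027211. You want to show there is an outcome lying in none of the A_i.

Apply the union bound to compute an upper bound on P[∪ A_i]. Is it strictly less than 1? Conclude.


Union bound: P[∪_{i=1}^{35} A_i] ≤ Σ_i P[A_i] ≤ 35·p = 35·(4/147) = 20/21.
Numerically: 20/21 ≈ 0.952381.
Is 20/21 < 1? YES.
Since P[∪ A_i] ≤ 20/21 < 1, the complement has P[∩ A_i^c] ≥ 1 − 20/21 = 1/21 > 0, so some outcome avoids every A_i.

35·p = 20/21 ≈ 0.952381; existence CERTIFIED by the union bound.


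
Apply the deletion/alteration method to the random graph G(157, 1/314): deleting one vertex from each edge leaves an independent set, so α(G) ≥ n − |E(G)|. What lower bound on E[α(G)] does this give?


E[|E(G)|] = C(157, 2)·p = 12246 · (1/314) = 39.
E[α(G)] ≥ n − E[|E(G)|] = 157 − 39 = 118.
Numerically: ≈ 118.000.
(This is only a lower bound; the true E[α(G)] may be larger.)

E[α(G)] ≥ 118 ≈ 118.000.


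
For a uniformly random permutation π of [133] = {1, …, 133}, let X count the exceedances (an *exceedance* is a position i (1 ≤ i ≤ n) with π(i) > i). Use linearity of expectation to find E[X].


Write X = Σ_{i=1}^{133} X_i, where X_i = 1_{π(i) > i}.
For each fixed i, π(i) is uniform over {1, …, 133} (marginal of a uniform permutation), so P[π(i) > i] = (n − i)/n. Summing: Σ_{i=1}^{133} (n − i)/n = (0 + 1 + … + 132)/133 = 133(133 − 1)/(2·133) = (133 − 1)/2.
Hence E[X] = Σ_{i=1}^{133} (133 − i)/133 = 66 ≈ 66.000000.

E[X] = 66 = 66.000000.


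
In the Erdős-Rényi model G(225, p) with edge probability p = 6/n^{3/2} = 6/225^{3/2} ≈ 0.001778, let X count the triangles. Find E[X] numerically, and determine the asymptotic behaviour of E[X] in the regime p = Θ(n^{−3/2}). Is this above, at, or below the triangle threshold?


Number of potential triangles: C(225, 3) = 1873200.
Each occurs with probability p³ ≈ (0.001778)³ ≈ 5.618656e-09.
By linearity: E[X] = C(225, 3)·p³ ≈ 1873200 · 5.618656e-09 ≈ 0.0105.
Since α = 3/2 > 1, p = c/n^{3/2} = o(1/n) is below the triangle threshold p ~ 1/n. Asymptotically E[X] ~ (c³/6)·n^{3(1−α)} = (6³/6)·n^{-1.5} → 0, so by Markov's inequality G has no triangles w.h.p.

E[X] ≈ 0.0105; in regime p = Θ(1/n^{3/2}) E[X] tends to 0 (below the triangle threshold p ~ 1/n).


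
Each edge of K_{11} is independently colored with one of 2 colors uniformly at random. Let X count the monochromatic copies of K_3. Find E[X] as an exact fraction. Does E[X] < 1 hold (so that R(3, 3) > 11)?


E[X] = C(11, 3) · 2^{1 − 3} = 165 · 2^{−2} = 165/4.
As a reduced fraction: E[X] = 165/4 ≈ 41.2500000.
Is E[X] < 1? NO.
Since E[X] ≥ 1, the first-moment bound is inconclusive at n = 11; it does NOT by itself certify R(3, 3) > 11.

E[X] = 165/4 ≈ 41.2500000; E[X] ≥ 1; first-moment method inconclusive here.
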